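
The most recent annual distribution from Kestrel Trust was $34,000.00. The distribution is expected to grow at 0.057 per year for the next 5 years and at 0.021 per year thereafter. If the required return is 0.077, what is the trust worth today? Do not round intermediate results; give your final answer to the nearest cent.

D_1 = 35938.00000
D_2 = 37986.46600
D_3 = 40151.69456
D_4 = 42440.34115
D_5 = 44859.44060
Terminal value at year 5: TV = D_5×(1+g_2)/(r−g_2) = 45801.48885/0.056 = 817883.72947
P_0 = D_1/(1+r)^1 + D_2/(1+r)^2 + D_3/(1+r)^3 + D_4/(1+r)^4 + D_5/(1+r)^5 + TV/(1+r)^5
    = 33368.61653 + 32748.95791 + 32140.80642 + 31543.94836 + 30958.17402 + 564433.85126 = 725194.35449

$725194.35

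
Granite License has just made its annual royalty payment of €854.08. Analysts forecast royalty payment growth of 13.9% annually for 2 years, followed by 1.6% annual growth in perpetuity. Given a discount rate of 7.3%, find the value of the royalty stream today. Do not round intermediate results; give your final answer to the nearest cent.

€19022.99

D_1 = 972.79712
D_2 = 1108.01592
Terminal value at year 2: TV = D_2×(1+g_2)/(r−g_2) = 1125.74417/0.057 = 19749.89780
P_0 = D_1/(1+r)^1 + D_2/(1+r)^2 + TV/(1+r)^2
    = 906.61428 + 962.37993 + 17154.00011 = 19022.99432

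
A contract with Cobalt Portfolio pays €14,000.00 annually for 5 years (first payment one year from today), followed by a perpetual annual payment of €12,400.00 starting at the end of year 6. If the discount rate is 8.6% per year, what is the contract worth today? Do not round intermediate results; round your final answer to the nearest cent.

€150474.62

PV of 5-year annuity: €14,000.00 × [1 − (1+0.086)^−5] / 0.086 = 55025.02152
Perpetuity value at year 5: €12,400.00 / 0.086 = 144186.04651
PV of perpetuity: 144186.04651 / (1+0.086)^5 = 95449.59888
Total PV = 55025.02152 + 95449.59888 = 150474.62040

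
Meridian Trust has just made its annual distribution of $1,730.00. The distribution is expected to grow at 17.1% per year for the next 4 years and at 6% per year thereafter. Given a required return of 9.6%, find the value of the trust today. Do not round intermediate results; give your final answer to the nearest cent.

$74567.30

D_1 = 2025.83000
D_2 = 2372.24693
D_3 = 2777.90116
D_4 = 3252.92225
Terminal value at year 4: TV = D_4×(1+g_2)/(r−g_2) = 3448.09759/0.036 = 95780.48855
P_0 = D_1/(1+r)^1 + D_2/(1+r)^2 + D_3/(1+r)^3 + D_4/(1+r)^4 + TV/(1+r)^4
    = 1848.38504 + 1974.87124 + 2110.01298 + 2254.40255 + 66379.63061 = 74567.30241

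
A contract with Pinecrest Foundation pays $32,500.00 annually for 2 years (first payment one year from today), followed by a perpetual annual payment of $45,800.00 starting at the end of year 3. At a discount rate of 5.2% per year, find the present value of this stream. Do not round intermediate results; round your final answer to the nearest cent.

PV of 2-year annuity: $32,500.00 × [1 − (1+0.052)^−2] / 0.052 = 60260.01532
Perpetuity value at year 2: $45,800.00 / 0.052 = 880769.23077
PV of perpetuity: 880769.23077 / (1+0.052)^2 = 795848.96302
Total PV = 60260.01532 + 795848.96302 = 856108.97834

$856108.98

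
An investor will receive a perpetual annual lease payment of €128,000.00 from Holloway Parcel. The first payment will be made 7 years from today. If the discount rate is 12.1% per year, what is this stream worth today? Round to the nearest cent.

€533078.20

Value at end of year 6: C / r = €128,000.00 / 0.121 = €1,057,851.2397
Discount to today: PV = €1,057,851.2397 / (1 + 0.121)^6 = €1,057,851.2397 / 1.984420 = €533,078.20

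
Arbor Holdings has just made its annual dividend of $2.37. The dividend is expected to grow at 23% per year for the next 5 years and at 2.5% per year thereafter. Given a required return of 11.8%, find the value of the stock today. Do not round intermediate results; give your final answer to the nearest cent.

D_1 = 2.91510
D_2 = 3.58557
D_3 = 4.41025
D_4 = 5.42461
D_5 = 6.67227
Terminal value at year 5: TV = D_5×(1+g_2)/(r−g_2) = 6.83908/0.093 = 73.53851
P_0 = D_1/(1+r)^1 + D_2/(1+r)^2 + D_3/(1+r)^3 + D_4/(1+r)^4 + D_5/(1+r)^5 + TV/(1+r)^5
    = 2.60742 + 2.86863 + 3.15601 + 3.47217 + 3.82001 + 42.10230 = 58.02655

$58.03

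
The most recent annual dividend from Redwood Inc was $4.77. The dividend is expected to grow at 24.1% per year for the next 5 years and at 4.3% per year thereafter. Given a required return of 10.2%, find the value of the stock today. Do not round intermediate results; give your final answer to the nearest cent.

D_1 = 5.91957
D_2 = 7.34619
D_3 = 9.11662
D_4 = 11.31372
D_5 = 14.04033
Terminal value at year 5: TV = D_5×(1+g_2)/(r−g_2) = 14.64406/0.059 = 248.20446
P_0 = D_1/(1+r)^1 + D_2/(1+r)^2 + D_3/(1+r)^3 + D_4/(1+r)^4 + D_5/(1+r)^5 + TV/(1+r)^5
    = 5.37166 + 6.04921 + 6.81222 + 7.67148 + 8.63912 + 152.72200 = 187.26569

$187.27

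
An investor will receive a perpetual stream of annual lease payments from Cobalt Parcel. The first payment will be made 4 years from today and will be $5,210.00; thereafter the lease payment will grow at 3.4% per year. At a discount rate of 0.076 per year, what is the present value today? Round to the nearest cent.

$99575.30

Value at end of year 3: C₁ / (r − g) = $5,210.00 / (0.076 − 0.034) = $124,047.6190
Discount to today: PV = $124,047.6190 / (1 + 0.076)^3 = $124,047.6190 / 1.245767 = $99,575.30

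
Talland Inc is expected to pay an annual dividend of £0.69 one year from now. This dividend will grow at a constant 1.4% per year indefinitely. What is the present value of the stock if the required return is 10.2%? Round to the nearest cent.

£7.84

Growing perpetuity: P = D₁ / (r − g) = £0.6900 / (0.102 − 0.014) = £7.84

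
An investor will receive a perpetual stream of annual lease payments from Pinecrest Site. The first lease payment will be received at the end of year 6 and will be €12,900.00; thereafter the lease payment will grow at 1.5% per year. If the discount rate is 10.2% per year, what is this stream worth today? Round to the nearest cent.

€91235.21

Value at end of year 5: C₁ / (r − g) = €12,900.00 / (0.102 − 0.015) = €148,275.8621
Discount to today: PV = €148,275.8621 / (1 + 0.102)^5 = €148,275.8621 / 1.625204 = €91,235.21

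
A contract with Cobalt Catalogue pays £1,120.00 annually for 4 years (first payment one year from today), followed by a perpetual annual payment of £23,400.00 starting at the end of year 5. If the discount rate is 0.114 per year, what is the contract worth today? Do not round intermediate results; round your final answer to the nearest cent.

PV of 4-year annuity: £1,120.00 × [1 − (1+0.114)^−4] / 0.114 = 3445.27049
Perpetuity value at year 4: £23,400.00 / 0.114 = 205263.15789
PV of perpetuity: 205263.15789 / (1+0.114)^4 = 133281.61383
Total PV = 3445.27049 + 133281.61383 = 136726.88432

£136726.88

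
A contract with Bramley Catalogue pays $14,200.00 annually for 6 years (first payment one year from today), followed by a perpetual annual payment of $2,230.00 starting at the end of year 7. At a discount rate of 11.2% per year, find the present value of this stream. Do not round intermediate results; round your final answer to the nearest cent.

PV of 6-year annuity: $14,200.00 × [1 − (1+0.112)^−6] / 0.112 = 59729.10366
Perpetuity value at year 6: $2,230.00 / 0.112 = 19910.71429
PV of perpetuity: 19910.71429 / (1+0.112)^6 = 10530.72125
Total PV = 59729.10366 + 10530.72125 = 70259.82491

$70259.82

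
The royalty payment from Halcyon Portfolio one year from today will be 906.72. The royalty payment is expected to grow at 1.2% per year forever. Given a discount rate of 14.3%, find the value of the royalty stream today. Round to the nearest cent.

Growing perpetuity: P = D₁ / (r − g) = 906.7200 / (0.143 − 0.012) = 6,921.53

6921.53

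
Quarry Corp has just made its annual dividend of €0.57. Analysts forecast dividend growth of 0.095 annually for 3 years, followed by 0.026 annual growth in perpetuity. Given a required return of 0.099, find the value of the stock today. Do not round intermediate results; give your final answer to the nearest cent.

D_1 = 0.62415
D_2 = 0.68344
D_3 = 0.74837
Terminal value at year 3: TV = D_3×(1+g_2)/(r−g_2) = 0.76783/0.073 = 10.51821
P_0 = D_1/(1+r)^1 + D_2/(1+r)^2 + D_3/(1+r)^3 + TV/(1+r)^3
    = 0.56793 + 0.56586 + 0.56380 + 7.92408 = 9.62166

€9.62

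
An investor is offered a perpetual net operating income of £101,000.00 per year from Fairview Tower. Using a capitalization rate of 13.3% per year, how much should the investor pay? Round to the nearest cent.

£759398.50

Level perpetuity: PV = C / r = £101,000.00 / 0.133 = £759,398.50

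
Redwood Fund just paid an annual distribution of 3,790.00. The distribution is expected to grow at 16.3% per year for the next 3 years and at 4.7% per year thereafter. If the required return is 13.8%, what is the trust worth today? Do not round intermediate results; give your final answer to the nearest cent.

58420.18

D_1 = 4407.77000
D_2 = 5126.23651
D_3 = 5961.81306
Terminal value at year 3: TV = D_3×(1+g_2)/(r−g_2) = 6242.01828/0.091 = 68593.60742
P_0 = D_1/(1+r)^1 + D_2/(1+r)^2 + D_3/(1+r)^3 + TV/(1+r)^3
    = 3873.26011 + 3958.34930 + 4045.30776 + 46543.26625 = 58420.18342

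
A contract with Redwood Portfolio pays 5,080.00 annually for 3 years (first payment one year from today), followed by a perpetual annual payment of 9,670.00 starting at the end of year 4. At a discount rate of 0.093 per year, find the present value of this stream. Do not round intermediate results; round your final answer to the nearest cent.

92421.69

PV of 3-year annuity: 5,080.00 × [1 − (1+0.093)^−3] / 0.093 = 12790.53384
Perpetuity value at year 3: 9,670.00 / 0.093 = 103978.49462
PV of perpetuity: 103978.49462 / (1+0.093)^3 = 79631.15954
Total PV = 12790.53384 + 79631.15954 = 92421.69338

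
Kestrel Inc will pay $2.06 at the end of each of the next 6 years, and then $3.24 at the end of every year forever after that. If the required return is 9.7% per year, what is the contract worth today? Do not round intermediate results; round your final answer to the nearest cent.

$28.22

PV of 6-year annuity: $2.06 × [1 − (1+0.097)^−6] / 0.097 = 9.05127
Perpetuity value at year 6: $3.24 / 0.097 = 33.40206
PV of perpetuity: 33.40206 / (1+0.097)^6 = 19.16609
Total PV = 9.05127 + 19.16609 = 28.21736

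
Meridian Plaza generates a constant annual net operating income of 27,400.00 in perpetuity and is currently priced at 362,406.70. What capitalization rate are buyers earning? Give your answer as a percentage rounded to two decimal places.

P = C/r ⇒ r = C/P = 27,400.00/362,406.70 = 0.075606

7.56%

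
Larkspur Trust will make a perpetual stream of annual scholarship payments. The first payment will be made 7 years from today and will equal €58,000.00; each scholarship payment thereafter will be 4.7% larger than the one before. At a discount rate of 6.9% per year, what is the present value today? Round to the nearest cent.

Value at end of year 6: C₁ / (r − g) = €58,000.00 / (0.069 − 0.047) = €2,636,363.6364
Discount to today: PV = €2,636,363.6364 / (1 + 0.069)^6 = €2,636,363.6364 / 1.492335 = €1,766,603.48

€1766603.48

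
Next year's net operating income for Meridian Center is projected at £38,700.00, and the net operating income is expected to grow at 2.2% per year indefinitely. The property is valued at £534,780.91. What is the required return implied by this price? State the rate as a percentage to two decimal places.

9.44%

P = D₁/(r − g) ⇒ r = D₁/P + g = £38,700.0000/£534,780.91 + 0.022 = 0.072366 + 0.022 = 0.094366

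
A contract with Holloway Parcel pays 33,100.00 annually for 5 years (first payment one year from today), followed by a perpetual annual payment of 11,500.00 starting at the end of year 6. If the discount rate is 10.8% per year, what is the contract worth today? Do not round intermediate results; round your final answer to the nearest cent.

186716.13

PV of 5-year annuity: 33,100.00 × [1 − (1+0.108)^−5] / 0.108 = 122952.16958
Perpetuity value at year 5: 11,500.00 / 0.108 = 106481.48148
PV of perpetuity: 106481.48148 / (1+0.108)^5 = 63763.96033
Total PV = 122952.16958 + 63763.96033 = 186716.12991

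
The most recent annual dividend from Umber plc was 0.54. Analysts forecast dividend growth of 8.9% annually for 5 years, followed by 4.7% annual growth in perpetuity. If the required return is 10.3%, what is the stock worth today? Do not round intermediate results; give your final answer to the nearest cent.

12.07

D_1 = 0.58806
D_2 = 0.64040
D_3 = 0.69739
D_4 = 0.75946
D_5 = 0.82705
Terminal value at year 5: TV = D_5×(1+g_2)/(r−g_2) = 0.86592/0.056 = 15.46293
P_0 = D_1/(1+r)^1 + D_2/(1+r)^2 + D_3/(1+r)^3 + D_4/(1+r)^4 + D_5/(1+r)^5 + TV/(1+r)^5
    = 0.53315 + 0.52638 + 0.51970 + 0.51310 + 0.50659 + 9.47140 = 12.07031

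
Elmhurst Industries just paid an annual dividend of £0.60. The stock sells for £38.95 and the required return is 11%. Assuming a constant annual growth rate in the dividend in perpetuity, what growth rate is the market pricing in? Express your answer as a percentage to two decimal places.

9.32%

P = D₀(1+g)/(r−g) ⇒ P(r−g) = D₀(1+g) ⇒ g(P+D₀) = P·r − D₀
g = (P·r − D₀)/(P + D₀) = (£38.95×0.11 − £0.60) / (£38.95 + £0.60) = 0.093161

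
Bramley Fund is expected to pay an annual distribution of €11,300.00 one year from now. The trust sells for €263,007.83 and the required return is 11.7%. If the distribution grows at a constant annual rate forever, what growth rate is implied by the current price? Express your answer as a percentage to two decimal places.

P = D₁/(r−g) ⇒ g = r − D₁/P = 0.117 − €11,300.00/€263,007.83 = 0.074035

7.40%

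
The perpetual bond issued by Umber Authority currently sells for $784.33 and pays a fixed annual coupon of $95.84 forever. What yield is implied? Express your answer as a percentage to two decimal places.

P = C/r ⇒ r = C/P = $95.84/$784.33 = 0.122193

12.22%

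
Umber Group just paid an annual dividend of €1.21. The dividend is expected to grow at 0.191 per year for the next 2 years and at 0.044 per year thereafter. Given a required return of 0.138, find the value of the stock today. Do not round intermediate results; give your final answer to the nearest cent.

€17.31

D_1 = 1.44111
D_2 = 1.71636
Terminal value at year 2: TV = D_2×(1+g_2)/(r−g_2) = 1.79188/0.094 = 19.06257
P_0 = D_1/(1+r)^1 + D_2/(1+r)^2 + TV/(1+r)^2
    = 1.26635 + 1.32533 + 14.71963 = 17.31132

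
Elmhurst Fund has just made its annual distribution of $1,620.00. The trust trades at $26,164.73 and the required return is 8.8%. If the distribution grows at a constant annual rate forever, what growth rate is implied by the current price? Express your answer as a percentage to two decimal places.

2.46%

P = D₀(1+g)/(r−g) ⇒ P(r−g) = D₀(1+g) ⇒ g(P+D₀) = P·r − D₀
g = (P·r − D₀)/(P + D₀) = ($26,164.73×0.088 − $1,620.00) / ($26,164.73 + $1,620.00) = 0.024564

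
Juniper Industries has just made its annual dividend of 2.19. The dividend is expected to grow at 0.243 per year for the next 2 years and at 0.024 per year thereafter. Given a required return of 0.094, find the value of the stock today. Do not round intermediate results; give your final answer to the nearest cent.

D_1 = 2.72217
D_2 = 3.38366
Terminal value at year 2: TV = D_2×(1+g_2)/(r−g_2) = 3.46487/0.07 = 49.49807
P_0 = D_1/(1+r)^1 + D_2/(1+r)^2 + TV/(1+r)^2
    = 2.48827 + 2.82717 + 41.35744 = 46.67288

46.67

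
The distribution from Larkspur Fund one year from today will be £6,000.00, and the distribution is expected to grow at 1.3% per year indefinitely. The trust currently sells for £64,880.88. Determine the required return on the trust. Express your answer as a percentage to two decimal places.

10.55%

P = D₁/(r − g) ⇒ r = D₁/P + g = £6,000.0000/£64,880.88 + 0.013 = 0.092477 + 0.013 = 0.105477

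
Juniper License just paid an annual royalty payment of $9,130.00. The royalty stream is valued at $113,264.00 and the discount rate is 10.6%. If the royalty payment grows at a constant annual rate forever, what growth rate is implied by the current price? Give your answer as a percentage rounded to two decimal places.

P = D₀(1+g)/(r−g) ⇒ P(r−g) = D₀(1+g) ⇒ g(P+D₀) = P·r − D₀
g = (P·r − D₀)/(P + D₀) = ($113,264.00×0.106 − $9,130.00) / ($113,264.00 + $9,130.00) = 0.023498

2.35%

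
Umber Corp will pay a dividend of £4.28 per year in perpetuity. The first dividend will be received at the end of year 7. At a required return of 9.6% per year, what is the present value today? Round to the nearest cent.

Value at end of year 6: C / r = £4.28 / 0.096 = £44.5833
Discount to today: PV = £44.5833 / (1 + 0.096)^6 = £44.5833 / 1.733258 = £25.72

£25.72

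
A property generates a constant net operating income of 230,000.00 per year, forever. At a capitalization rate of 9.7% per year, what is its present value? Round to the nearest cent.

Level perpetuity: PV = C / r = 230,000.00 / 0.097 = 2,371,134.02

2371134.02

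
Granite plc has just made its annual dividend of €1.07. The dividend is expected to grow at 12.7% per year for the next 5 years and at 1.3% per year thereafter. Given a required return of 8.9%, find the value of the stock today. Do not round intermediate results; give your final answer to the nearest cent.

D_1 = 1.20589
D_2 = 1.35904
D_3 = 1.53164
D_4 = 1.72615
D_5 = 1.94538
Terminal value at year 5: TV = D_5×(1+g_2)/(r−g_2) = 1.97066/0.076 = 25.92980
P_0 = D_1/(1+r)^1 + D_2/(1+r)^2 + D_3/(1+r)^3 + D_4/(1+r)^4 + D_5/(1+r)^5 + TV/(1+r)^5
    = 1.10734 + 1.14598 + 1.18597 + 1.22735 + 1.27018 + 16.93011 = 22.86691

€22.87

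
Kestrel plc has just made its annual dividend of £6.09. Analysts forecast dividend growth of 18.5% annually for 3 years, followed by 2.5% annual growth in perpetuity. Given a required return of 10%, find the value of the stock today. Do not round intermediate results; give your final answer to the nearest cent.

D_1 = 7.21665
D_2 = 8.55173
D_3 = 10.13380
Terminal value at year 3: TV = D_3×(1+g_2)/(r−g_2) = 10.38715/0.075 = 138.49527
P_0 = D_1/(1+r)^1 + D_2/(1+r)^2 + D_3/(1+r)^3 + TV/(1+r)^3
    = 6.56059 + 7.06755 + 7.61367 + 104.05355 = 125.29536

£125.30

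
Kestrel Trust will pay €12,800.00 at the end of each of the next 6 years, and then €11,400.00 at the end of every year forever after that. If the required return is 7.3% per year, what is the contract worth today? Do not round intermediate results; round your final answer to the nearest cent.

PV of 6-year annuity: €12,800.00 × [1 − (1+0.073)^−6] / 0.073 = 60450.73343
Perpetuity value at year 6: €11,400.00 / 0.073 = 156164.38356
PV of perpetuity: 156164.38356 / (1+0.073)^6 = 102325.44910
Total PV = 60450.73343 + 102325.44910 = 162776.18253

€162776.18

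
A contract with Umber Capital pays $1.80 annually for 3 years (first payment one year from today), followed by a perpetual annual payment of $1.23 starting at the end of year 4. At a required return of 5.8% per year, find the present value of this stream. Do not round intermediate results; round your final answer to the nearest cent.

$22.74

PV of 3-year annuity: $1.80 × [1 − (1+0.058)^−3] / 0.058 = 4.82928
Perpetuity value at year 3: $1.23 / 0.058 = 21.20690
PV of perpetuity: 21.20690 / (1+0.058)^3 = 17.90689
Total PV = 4.82928 + 17.90689 = 22.73617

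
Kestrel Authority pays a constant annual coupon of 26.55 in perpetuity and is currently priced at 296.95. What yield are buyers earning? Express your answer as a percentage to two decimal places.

P = C/r ⇒ r = C/P = 26.55/296.95 = 0.089409

8.94%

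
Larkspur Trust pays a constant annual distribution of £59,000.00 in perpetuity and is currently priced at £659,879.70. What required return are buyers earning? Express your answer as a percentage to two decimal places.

8.94%

P = C/r ⇒ r = C/P = £59,000.00/£659,879.70 = 0.089410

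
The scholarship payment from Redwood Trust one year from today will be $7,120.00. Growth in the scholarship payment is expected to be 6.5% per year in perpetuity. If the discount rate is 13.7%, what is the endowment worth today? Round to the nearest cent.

$98888.89

Growing perpetuity: P = D₁ / (r − g) = $7,120.0000 / (0.137 − 0.065) = $98,888.89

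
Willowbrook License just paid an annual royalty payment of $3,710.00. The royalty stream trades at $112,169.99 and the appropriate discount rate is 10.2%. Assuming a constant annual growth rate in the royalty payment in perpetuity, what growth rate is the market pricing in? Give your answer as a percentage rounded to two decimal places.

P = D₀(1+g)/(r−g) ⇒ P(r−g) = D₀(1+g) ⇒ g(P+D₀) = P·r − D₀
g = (P·r − D₀)/(P + D₀) = ($112,169.99×0.102 − $3,710.00) / ($112,169.99 + $3,710.00) = 0.066718

6.67%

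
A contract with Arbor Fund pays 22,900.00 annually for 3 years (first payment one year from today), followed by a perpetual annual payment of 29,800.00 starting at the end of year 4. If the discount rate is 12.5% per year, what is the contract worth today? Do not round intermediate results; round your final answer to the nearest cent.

221968.72

PV of 3-year annuity: 22,900.00 × [1 − (1+0.125)^−3] / 0.125 = 54532.78464
Perpetuity value at year 3: 29,800.00 / 0.125 = 238400.00000
PV of perpetuity: 238400.00000 / (1+0.125)^3 = 167435.93964
Total PV = 54532.78464 + 167435.93964 = 221968.72428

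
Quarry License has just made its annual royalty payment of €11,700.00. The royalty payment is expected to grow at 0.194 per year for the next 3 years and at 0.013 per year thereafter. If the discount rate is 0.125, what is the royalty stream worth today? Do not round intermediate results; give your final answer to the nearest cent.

€166096.63

D_1 = 13969.80000
D_2 = 16679.94120
D_3 = 19915.84979
Terminal value at year 3: TV = D_3×(1+g_2)/(r−g_2) = 20174.75584/0.112 = 180131.74857
P_0 = D_1/(1+r)^1 + D_2/(1+r)^2 + D_3/(1+r)^3 + TV/(1+r)^3
    = 12417.60000 + 13179.21280 + 13987.53785 + 126512.28432 = 166096.63497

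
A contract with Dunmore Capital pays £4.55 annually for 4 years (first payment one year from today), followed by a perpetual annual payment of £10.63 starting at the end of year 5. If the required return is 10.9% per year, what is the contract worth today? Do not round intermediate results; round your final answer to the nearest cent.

PV of 4-year annuity: £4.55 × [1 − (1+0.109)^−4] / 0.109 = 14.14632
Perpetuity value at year 4: £10.63 / 0.109 = 97.52294
PV of perpetuity: 97.52294 / (1+0.109)^4 = 64.47340
Total PV = 14.14632 + 64.47340 = 78.61972

£78.62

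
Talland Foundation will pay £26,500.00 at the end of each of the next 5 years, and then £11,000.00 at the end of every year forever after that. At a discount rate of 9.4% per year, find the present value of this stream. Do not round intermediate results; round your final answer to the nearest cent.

£176690.31

PV of 5-year annuity: £26,500.00 × [1 − (1+0.094)^−5] / 0.094 = 102014.79130
Perpetuity value at year 5: £11,000.00 / 0.094 = 117021.27660
PV of perpetuity: 117021.27660 / (1+0.094)^5 = 74675.51417
Total PV = 102014.79130 + 74675.51417 = 176690.30547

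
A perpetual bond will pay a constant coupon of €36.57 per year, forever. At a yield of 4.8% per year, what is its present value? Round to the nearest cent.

Level perpetuity: PV = C / r = €36.57 / 0.048 = €761.88

€761.88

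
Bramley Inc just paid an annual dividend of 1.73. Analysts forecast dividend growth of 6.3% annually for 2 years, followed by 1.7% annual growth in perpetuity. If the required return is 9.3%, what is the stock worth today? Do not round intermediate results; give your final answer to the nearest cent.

25.22

D_1 = 1.83899
D_2 = 1.95485
Terminal value at year 2: TV = D_2×(1+g_2)/(r−g_2) = 1.98808/0.076 = 26.15893
P_0 = D_1/(1+r)^1 + D_2/(1+r)^2 + TV/(1+r)^2
    = 1.68252 + 1.63634 + 21.89675 = 25.21560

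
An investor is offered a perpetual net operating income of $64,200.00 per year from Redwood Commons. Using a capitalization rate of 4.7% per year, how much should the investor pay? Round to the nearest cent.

$1365957.45

Level perpetuity: PV = C / r = $64,200.00 / 0.047 = $1,365,957.45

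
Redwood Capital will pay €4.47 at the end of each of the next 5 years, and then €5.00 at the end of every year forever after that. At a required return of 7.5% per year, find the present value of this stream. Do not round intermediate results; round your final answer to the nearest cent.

€64.52

PV of 5-year annuity: €4.47 × [1 − (1+0.075)^−5] / 0.075 = 18.08511
Perpetuity value at year 5: €5.00 / 0.075 = 66.66667
PV of perpetuity: 66.66667 / (1+0.075)^5 = 46.43724
Total PV = 18.08511 + 46.43724 = 64.52235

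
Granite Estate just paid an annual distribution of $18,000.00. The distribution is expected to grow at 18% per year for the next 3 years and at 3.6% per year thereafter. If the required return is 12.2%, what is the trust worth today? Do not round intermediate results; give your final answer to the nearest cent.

$312010.40

D_1 = 21240.00000
D_2 = 25063.20000
D_3 = 29574.57600
Terminal value at year 3: TV = D_3×(1+g_2)/(r−g_2) = 30639.26074/0.086 = 356270.47367
P_0 = D_1/(1+r)^1 + D_2/(1+r)^2 + D_3/(1+r)^3 + TV/(1+r)^3
    = 18930.48128 + 19909.06231 + 20938.22953 + 252232.62546 = 312010.39858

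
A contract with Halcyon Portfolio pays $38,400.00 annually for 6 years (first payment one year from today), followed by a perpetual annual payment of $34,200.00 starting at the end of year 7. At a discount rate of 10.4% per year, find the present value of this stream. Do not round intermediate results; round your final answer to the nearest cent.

PV of 6-year annuity: $38,400.00 × [1 − (1+0.104)^−6] / 0.104 = 165299.67726
Perpetuity value at year 6: $34,200.00 / 0.104 = 328846.15385
PV of perpetuity: 328846.15385 / (1+0.104)^6 = 181626.12878
Total PV = 165299.67726 + 181626.12878 = 346925.80605

$346925.81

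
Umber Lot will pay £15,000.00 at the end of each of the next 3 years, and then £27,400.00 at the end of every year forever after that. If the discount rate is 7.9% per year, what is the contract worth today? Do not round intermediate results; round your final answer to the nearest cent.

£314821.69

PV of 3-year annuity: £15,000.00 × [1 − (1+0.079)^−3] / 0.079 = 38726.31258
Perpetuity value at year 3: £27,400.00 / 0.079 = 346835.44304
PV of perpetuity: 346835.44304 / (1+0.079)^3 = 276095.37872
Total PV = 38726.31258 + 276095.37872 = 314821.69130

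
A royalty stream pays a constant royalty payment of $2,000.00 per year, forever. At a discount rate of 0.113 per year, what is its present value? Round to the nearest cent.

Level perpetuity: PV = C / r = $2,000.00 / 0.113 = $17,699.12

$17699.12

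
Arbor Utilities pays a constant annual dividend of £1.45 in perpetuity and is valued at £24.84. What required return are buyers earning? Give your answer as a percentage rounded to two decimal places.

P = C/r ⇒ r = C/P = £1.45/£24.84 = 0.058374

5.84%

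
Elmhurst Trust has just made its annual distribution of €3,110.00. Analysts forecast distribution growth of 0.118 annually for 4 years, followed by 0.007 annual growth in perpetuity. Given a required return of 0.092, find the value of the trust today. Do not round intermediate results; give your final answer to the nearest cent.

D_1 = 3476.98000
D_2 = 3887.26364
D_3 = 4345.96075
D_4 = 4858.78412
Terminal value at year 4: TV = D_4×(1+g_2)/(r−g_2) = 4892.79561/0.085 = 57562.30126
P_0 = D_1/(1+r)^1 + D_2/(1+r)^2 + D_3/(1+r)^3 + D_4/(1+r)^4 + TV/(1+r)^4
    = 3184.04762 + 3259.85828 + 3337.47395 + 3416.93762 + 40480.66093 = 53678.97839

€53678.98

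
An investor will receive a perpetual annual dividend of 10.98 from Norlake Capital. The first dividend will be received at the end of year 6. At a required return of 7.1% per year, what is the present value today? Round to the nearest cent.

Value at end of year 5: C / r = 10.98 / 0.071 = 154.6479
Discount to today: PV = 154.6479 / (1 + 0.071)^5 = 154.6479 / 1.409118 = 109.75

109.75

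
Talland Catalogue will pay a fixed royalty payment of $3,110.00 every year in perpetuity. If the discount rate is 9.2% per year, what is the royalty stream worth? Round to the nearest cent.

$33804.35

Level perpetuity: PV = C / r = $3,110.00 / 0.092 = $33,804.35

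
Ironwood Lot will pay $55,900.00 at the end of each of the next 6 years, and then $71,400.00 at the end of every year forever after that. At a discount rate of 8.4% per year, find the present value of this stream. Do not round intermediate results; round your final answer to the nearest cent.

$779206.63

PV of 6-year annuity: $55,900.00 × [1 − (1+0.084)^−6] / 0.084 = 255312.86213
Perpetuity value at year 6: $71,400.00 / 0.084 = 850000.00000
PV of perpetuity: 850000.00000 / (1+0.084)^6 = 523893.76823
Total PV = 255312.86213 + 523893.76823 = 779206.63036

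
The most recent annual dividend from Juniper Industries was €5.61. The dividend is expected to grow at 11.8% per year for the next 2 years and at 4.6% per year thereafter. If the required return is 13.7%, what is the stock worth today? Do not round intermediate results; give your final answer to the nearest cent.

D_1 = 6.27198
D_2 = 7.01207
Terminal value at year 2: TV = D_2×(1+g_2)/(r−g_2) = 7.33463/0.091 = 80.60032
P_0 = D_1/(1+r)^1 + D_2/(1+r)^2 + TV/(1+r)^2
    = 5.51625 + 5.42407 + 62.34704 = 73.28737

€73.29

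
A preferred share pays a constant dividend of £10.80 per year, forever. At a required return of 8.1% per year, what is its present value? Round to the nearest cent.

Level perpetuity: PV = C / r = £10.80 / 0.081 = £133.33

£133.33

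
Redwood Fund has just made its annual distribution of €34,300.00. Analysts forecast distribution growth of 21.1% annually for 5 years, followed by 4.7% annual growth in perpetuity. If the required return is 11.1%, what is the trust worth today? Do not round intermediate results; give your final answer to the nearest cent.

€1087154.65

D_1 = 41537.30000
D_2 = 50301.67030
D_3 = 60915.32273
D_4 = 73768.45583
D_5 = 89333.60001
Terminal value at year 5: TV = D_5×(1+g_2)/(r−g_2) = 93532.27921/0.064 = 1461441.86267
P_0 = D_1/(1+r)^1 + D_2/(1+r)^2 + D_3/(1+r)^3 + D_4/(1+r)^4 + D_5/(1+r)^5 + TV/(1+r)^5
    = 37387.30873 + 40752.50304 + 44420.59512 + 48418.84850 + 52776.98068 + 863398.41836 = 1087154.65444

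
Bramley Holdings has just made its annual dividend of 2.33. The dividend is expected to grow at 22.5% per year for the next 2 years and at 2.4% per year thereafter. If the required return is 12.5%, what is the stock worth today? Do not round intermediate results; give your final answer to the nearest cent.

D_1 = 2.85425
D_2 = 3.49646
Terminal value at year 2: TV = D_2×(1+g_2)/(r−g_2) = 3.58037/0.101 = 35.44922
P_0 = D_1/(1+r)^1 + D_2/(1+r)^2 + TV/(1+r)^2
    = 2.53711 + 2.76263 + 28.00926 = 33.30900

33.31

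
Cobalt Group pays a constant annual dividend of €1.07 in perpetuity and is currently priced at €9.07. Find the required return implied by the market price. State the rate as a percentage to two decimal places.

P = C/r ⇒ r = C/P = €1.07/€9.07 = 0.117971

11.80%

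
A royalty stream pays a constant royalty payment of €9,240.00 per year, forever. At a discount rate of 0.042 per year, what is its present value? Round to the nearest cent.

Level perpetuity: PV = C / r = €9,240.00 / 0.042 = €220,000.00

€220000.00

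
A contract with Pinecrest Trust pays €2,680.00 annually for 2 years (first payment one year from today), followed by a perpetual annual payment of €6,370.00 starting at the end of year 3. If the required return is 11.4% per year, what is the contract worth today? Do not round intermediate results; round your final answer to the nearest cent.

€49591.39

PV of 2-year annuity: €2,680.00 × [1 − (1+0.114)^−2] / 0.114 = 4565.30077
Perpetuity value at year 2: €6,370.00 / 0.114 = 55877.19298
PV of perpetuity: 55877.19298 / (1+0.114)^2 = 45026.08629
Total PV = 4565.30077 + 45026.08629 = 49591.38707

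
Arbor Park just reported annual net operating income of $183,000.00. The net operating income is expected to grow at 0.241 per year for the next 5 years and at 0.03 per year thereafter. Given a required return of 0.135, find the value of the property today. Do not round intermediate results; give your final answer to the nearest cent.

$4010900.38

D_1 = 227103.00000
D_2 = 281834.82300
D_3 = 349757.01534
D_4 = 434048.45604
D_5 = 538654.13395
Terminal value at year 5: TV = D_5×(1+g_2)/(r−g_2) = 554813.75796/0.105 = 5283940.55205
P_0 = D_1/(1+r)^1 + D_2/(1+r)^2 + D_3/(1+r)^3 + D_4/(1+r)^4 + D_5/(1+r)^5 + TV/(1+r)^5
    = 200090.74890 + 218777.63822 + 239209.73483 + 261550.02725 + 285976.72583 + 2805295.50099 = 4010900.37602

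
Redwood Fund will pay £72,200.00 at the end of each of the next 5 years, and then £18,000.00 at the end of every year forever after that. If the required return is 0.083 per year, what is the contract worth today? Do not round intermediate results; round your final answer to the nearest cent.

PV of 5-year annuity: £72,200.00 × [1 − (1+0.083)^−5] / 0.083 = 286008.62961
Perpetuity value at year 5: £18,000.00 / 0.083 = 216867.46988
PV of perpetuity: 216867.46988 / (1+0.083)^5 = 145563.37940
Total PV = 286008.62961 + 145563.37940 = 431572.00900

£431572.01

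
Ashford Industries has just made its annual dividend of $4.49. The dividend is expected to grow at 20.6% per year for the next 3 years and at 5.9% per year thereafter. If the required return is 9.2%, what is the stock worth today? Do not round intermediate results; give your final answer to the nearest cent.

D_1 = 5.41494
D_2 = 6.53042
D_3 = 7.87568
Terminal value at year 3: TV = D_3×(1+g_2)/(r−g_2) = 8.34035/0.033 = 252.73785
P_0 = D_1/(1+r)^1 + D_2/(1+r)^2 + D_3/(1+r)^3 + TV/(1+r)^3
    = 4.95874 + 5.47641 + 6.04812 + 194.08965 = 210.57291

$210.57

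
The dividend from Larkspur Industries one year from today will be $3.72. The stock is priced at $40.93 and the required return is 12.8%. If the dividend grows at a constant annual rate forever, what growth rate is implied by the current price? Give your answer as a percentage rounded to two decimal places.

P = D₁/(r−g) ⇒ g = r − D₁/P = 0.128 − $3.72/$40.93 = 0.037113

3.71%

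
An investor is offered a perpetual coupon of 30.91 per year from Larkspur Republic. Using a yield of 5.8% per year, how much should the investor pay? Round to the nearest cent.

532.93

Level perpetuity: PV = C / r = 30.91 / 0.058 = 532.93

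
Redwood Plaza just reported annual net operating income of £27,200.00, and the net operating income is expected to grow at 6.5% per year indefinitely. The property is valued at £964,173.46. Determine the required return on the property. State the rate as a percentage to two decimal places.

D₁ = £27,200.00 × 1.065 = £28,968.0000
P = D₁/(r − g) ⇒ r = D₁/P + g = £28,968.0000/£964,173.46 + 0.065 = 0.030044 + 0.065 = 0.095044

9.50%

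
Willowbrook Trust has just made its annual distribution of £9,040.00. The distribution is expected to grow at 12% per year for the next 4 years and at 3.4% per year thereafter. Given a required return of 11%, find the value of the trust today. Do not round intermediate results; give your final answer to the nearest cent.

£164465.75

D_1 = 10124.80000
D_2 = 11339.77600
D_3 = 12700.54912
D_4 = 14224.61501
Terminal value at year 4: TV = D_4×(1+g_2)/(r−g_2) = 14708.25192/0.076 = 193529.63059
P_0 = D_1/(1+r)^1 + D_2/(1+r)^2 + D_3/(1+r)^3 + D_4/(1+r)^4 + TV/(1+r)^4
    = 9121.44144 + 9203.61659 + 9286.53205 + 9370.19451 + 127483.96208 = 164465.74668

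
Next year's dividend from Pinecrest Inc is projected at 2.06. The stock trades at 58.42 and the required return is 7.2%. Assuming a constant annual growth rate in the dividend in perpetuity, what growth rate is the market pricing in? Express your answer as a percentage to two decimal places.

P = D₁/(r−g) ⇒ g = r − D₁/P = 0.072 − 2.06/58.42 = 0.036738

3.67%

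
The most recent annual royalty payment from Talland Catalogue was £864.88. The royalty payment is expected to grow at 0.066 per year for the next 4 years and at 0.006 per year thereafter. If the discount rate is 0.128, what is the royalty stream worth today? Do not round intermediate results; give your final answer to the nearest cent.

D_1 = 921.96208
D_2 = 982.81158
D_3 = 1047.67714
D_4 = 1116.82383
Terminal value at year 4: TV = D_4×(1+g_2)/(r−g_2) = 1123.52478/0.122 = 9209.21947
P_0 = D_1/(1+r)^1 + D_2/(1+r)^2 + D_3/(1+r)^3 + D_4/(1+r)^4 + TV/(1+r)^4
    = 817.34227 + 772.41743 + 729.96186 + 689.83984 + 5688.35150 = 8697.91290

£8697.91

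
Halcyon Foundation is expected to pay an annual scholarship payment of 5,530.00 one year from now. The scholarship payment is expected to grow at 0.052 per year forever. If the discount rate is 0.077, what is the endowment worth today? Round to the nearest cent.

221200.00

Growing perpetuity: P = D₁ / (r − g) = 5,530.0000 / (0.077 − 0.052) = 221,200.00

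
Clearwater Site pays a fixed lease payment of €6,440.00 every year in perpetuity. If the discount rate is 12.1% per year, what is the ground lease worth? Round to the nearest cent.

Level perpetuity: PV = C / r = €6,440.00 / 0.121 = €53,223.14

€53223.14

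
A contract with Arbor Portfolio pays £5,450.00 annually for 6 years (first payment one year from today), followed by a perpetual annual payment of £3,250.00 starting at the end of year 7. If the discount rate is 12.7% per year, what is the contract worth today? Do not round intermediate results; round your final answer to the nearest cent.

PV of 6-year annuity: £5,450.00 × [1 − (1+0.127)^−6] / 0.127 = 21969.88467
Perpetuity value at year 6: £3,250.00 / 0.127 = 25590.55118
PV of perpetuity: 25590.55118 / (1+0.127)^6 = 12489.24381
Total PV = 21969.88467 + 12489.24381 = 34459.12848

£34459.13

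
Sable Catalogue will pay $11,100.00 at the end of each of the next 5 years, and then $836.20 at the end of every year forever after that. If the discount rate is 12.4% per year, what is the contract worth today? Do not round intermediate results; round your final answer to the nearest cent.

PV of 5-year annuity: $11,100.00 × [1 − (1+0.124)^−5] / 0.124 = 39619.66873
Perpetuity value at year 5: $836.20 / 0.124 = 6743.54839
PV of perpetuity: 6743.54839 / (1+0.124)^5 = 3758.86668
Total PV = 39619.66873 + 3758.86668 = 43378.53541

$43378.54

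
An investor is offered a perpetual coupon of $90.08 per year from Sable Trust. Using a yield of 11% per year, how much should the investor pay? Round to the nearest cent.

$818.91

Level perpetuity: PV = C / r = $90.08 / 0.11 = $818.91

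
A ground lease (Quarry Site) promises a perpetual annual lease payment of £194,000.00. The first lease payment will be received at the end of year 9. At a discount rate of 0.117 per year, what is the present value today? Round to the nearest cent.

Value at end of year 8: C / r = £194,000.00 / 0.117 = £1,658,119.6581
Discount to today: PV = £1,658,119.6581 / (1 + 0.117)^8 = £1,658,119.6581 / 2.423402 = £684,211.68

£684211.68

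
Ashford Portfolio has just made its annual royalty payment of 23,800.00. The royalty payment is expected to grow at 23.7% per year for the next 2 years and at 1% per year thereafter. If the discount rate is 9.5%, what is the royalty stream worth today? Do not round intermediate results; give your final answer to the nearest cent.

418162.48

D_1 = 29440.60000
D_2 = 36418.02220
Terminal value at year 2: TV = D_2×(1+g_2)/(r−g_2) = 36782.20242/0.085 = 432731.79320
P_0 = D_1/(1+r)^1 + D_2/(1+r)^2 + TV/(1+r)^2
    = 26886.39269 + 30373.02992 + 360903.06140 = 418162.48402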